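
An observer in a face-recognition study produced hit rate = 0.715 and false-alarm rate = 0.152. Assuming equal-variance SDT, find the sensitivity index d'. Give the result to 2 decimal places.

Φ⁻¹(H) = Φ⁻¹(0.715) = 0.5681
Φ⁻¹(FA) = Φ⁻¹(0.152) = -1.0279
d' = z(H) − z(FA) = 0.5681 − (-1.0279) = 1.5960

d' = 1.60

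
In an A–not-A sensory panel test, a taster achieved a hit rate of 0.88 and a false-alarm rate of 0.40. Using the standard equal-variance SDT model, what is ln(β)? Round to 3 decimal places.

z(H) = 1.1750
z(FA) = -0.2533
ln β = −½·[z(H)² − z(FA)²] = −0.5 × (1.3806 − 0.0642) = -0.6582

ln β = -0.658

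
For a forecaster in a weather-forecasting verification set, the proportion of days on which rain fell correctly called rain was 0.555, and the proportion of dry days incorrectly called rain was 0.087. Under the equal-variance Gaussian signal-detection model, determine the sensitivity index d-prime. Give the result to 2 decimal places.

d-prime = 1.50

Φ⁻¹(H) = Φ⁻¹(0.555) = 0.138
Φ⁻¹(FA) = Φ⁻¹(0.087) = -1.359
d' = z(H) − z(FA) = 0.138 − (-1.359) = 1.497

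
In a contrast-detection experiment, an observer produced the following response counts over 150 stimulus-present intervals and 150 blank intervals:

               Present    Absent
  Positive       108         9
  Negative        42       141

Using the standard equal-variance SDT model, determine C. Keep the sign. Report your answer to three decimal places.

H = 108/150 = 0.7200
FA = 9/150 = 0.0600
z(H) = 0.5828
z(FA) = -1.5548
c = −½·[z(H) + z(FA)] = −0.5 × (0.5828 + (-1.5548)) = 0.4860

C = 0.486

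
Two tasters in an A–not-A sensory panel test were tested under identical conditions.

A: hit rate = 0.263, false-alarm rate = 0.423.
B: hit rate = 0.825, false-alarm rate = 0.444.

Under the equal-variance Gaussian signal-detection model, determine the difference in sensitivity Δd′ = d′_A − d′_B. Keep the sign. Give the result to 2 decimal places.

Δd′ = -1.52

A: z(0.263) = -0.634, z(0.423) = -0.194, d' = -0.440
B: z(0.825) = 0.935, z(0.444) = -0.141, d' = 1.076
Δd' = d'_A − d'_B = -0.440 − 1.076 = -1.516
B has the higher sensitivity.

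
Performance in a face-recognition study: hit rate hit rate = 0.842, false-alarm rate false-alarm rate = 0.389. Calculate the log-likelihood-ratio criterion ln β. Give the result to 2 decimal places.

z(H) = z(0.842) = 1.003
z(FA) = z(0.389) = -0.282
ln β = −½·[z(H)² − z(FA)²] = −0.5 × (1.006 − 0.080) = -0.463

ln β = -0.46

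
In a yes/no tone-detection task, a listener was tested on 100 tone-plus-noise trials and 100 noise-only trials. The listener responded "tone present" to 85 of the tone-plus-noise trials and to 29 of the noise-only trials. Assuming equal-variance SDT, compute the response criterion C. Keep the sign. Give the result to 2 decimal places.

H = 85/100 = 0.8500
FA = 29/100 = 0.2900
Φ⁻¹(H) = Φ⁻¹(0.8500) = 1.0364
Φ⁻¹(FA) = Φ⁻¹(0.2900) = -0.5534
c = −½·[z(H) + z(FA)] = −0.5 × (1.0364 + (-0.5534)) = -0.2415

C = -0.24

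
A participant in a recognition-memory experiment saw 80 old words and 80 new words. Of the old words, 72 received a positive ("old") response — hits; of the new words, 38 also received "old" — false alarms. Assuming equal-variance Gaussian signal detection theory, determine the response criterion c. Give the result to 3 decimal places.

H = 72/80 = 0.9000
FA = 38/80 = 0.4750
z(H) = z(0.9000) = 1.2816
z(FA) = z(0.4750) = -0.0627
c = −½·[z(H) + z(FA)] = −0.5 × (1.2816 + (-0.0627)) = -0.60945

c = -0.609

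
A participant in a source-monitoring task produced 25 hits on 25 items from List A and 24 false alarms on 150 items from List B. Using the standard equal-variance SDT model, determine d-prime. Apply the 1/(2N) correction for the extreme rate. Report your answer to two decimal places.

The hit rate is 25/25 = 1, so apply the 1/(2N) correction: H → 1 − 1/(2·25) = 0.98000.
z(H) = z(0.98000) = 2.054
z(FA) = z(0.16000) = -0.994
d' = 2.054 − (-0.994) = 3.048

d-prime = 3.05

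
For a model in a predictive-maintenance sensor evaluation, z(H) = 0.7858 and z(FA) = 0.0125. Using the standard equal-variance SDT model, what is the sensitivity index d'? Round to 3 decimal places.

d' = z(H) − z(FA) = 0.7858 − 0.0125 = 0.7733

d' = 0.773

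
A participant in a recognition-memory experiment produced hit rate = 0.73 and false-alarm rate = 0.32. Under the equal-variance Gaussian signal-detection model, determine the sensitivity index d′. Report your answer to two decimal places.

d′ = 1.08

z(H) = 0.6128
z(FA) = -0.4677
d' = z(H) − z(FA) = 0.6128 − (-0.4677) = 1.0805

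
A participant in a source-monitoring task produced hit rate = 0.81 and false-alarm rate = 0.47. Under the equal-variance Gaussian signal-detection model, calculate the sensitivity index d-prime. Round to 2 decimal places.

d-prime = 0.95

Φ⁻¹(H) = Φ⁻¹(0.81) = 0.8779
Φ⁻¹(FA) = Φ⁻¹(0.47) = -0.0753
d' = z(H) − z(FA) = 0.8779 − (-0.0753) = 0.9532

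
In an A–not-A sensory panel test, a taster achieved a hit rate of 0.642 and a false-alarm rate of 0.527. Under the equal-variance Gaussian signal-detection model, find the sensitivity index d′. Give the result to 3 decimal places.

Φ⁻¹(0.642) = 0.3638, Φ⁻¹(0.527) = 0.0677
d' = z(H) − z(FA) = 0.3638 − 0.0677 = 0.2961

d′ = 0.296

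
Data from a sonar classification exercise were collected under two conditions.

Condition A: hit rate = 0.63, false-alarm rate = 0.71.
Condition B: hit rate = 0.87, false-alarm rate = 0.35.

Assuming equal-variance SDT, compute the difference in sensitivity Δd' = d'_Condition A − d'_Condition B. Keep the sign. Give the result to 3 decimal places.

Condition A: z(0.63) = 0.3319, z(0.71) = 0.5534, d' = -0.2215
Condition B: z(0.87) = 1.1264, z(0.35) = -0.3853, d' = 1.5117
Δd' = d'_Condition A − d'_Condition B = -0.2215 − 1.5117 = -1.7332
Condition B has the higher sensitivity.

Δd' = -1.733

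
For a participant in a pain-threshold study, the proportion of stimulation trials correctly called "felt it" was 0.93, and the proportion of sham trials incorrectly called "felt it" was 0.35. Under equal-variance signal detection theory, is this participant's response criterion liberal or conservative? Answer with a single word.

z(H) = 1.476, z(FA) = -0.385
c = −½·(z(H) + z(FA)) = -0.5455
c < 0 → liberal criterion (biased toward responding “yes”).

liberal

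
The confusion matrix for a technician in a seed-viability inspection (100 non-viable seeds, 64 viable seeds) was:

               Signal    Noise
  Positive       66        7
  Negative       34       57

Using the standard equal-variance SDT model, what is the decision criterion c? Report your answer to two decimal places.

H = 66/100 = 0.6600
FA = 7/64 = 0.1094
z(0.6600) = 0.4125, z(0.1094) = -1.2297
c = −½·[z(H) + z(FA)] = −0.5 × (0.4125 + (-1.2297)) = 0.4086

c = 0.41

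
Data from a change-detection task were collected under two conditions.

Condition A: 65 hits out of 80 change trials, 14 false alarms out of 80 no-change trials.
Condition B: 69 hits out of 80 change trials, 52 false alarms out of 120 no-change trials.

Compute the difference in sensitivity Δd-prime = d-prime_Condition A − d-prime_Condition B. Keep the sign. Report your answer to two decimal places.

Condition A: z(0.8125) = 0.887, z(0.1750) = -0.935, d' = 1.822
Condition B: z(0.8625) = 1.092, z(0.4333) = -0.168, d' = 1.260
Δd' = d'_Condition A − d'_Condition B = 1.822 − 1.260 = 0.562
Condition A has the higher sensitivity.

Δd-prime = 0.56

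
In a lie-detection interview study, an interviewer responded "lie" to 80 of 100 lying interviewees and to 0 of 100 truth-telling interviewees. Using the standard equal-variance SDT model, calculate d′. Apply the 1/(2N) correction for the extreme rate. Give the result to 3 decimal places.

The false-alarm rate is 0/100 = 0, so apply the 1/(2N) correction: FA → 1/(2·100) = 0.00500.
z(H) = z(0.80000) = 0.8416
z(FA) = z(0.00500) = -2.5758
d' = 0.8416 − (-2.5758) = 3.4174

d′ = 3.417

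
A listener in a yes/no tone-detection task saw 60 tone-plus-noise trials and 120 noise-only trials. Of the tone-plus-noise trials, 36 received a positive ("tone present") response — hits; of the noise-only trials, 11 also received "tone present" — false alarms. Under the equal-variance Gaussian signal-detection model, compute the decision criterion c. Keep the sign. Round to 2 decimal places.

H = 36/60 = 0.6000
FA = 11/120 = 0.0917
Φ⁻¹(0.6000) = 0.253, Φ⁻¹(0.0917) = -1.330
c = −½·[z(H) + z(FA)] = −0.5 × (0.253 + (-1.330)) = 0.5385

c = 0.54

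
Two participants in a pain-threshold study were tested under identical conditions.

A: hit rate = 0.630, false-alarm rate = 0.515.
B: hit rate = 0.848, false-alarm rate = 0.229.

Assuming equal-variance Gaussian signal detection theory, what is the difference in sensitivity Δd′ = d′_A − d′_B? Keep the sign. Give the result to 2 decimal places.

A: z(0.630) = 0.332, z(0.515) = 0.038, d' = 0.294
B: z(0.848) = 1.028, z(0.229) = -0.742, d' = 1.770
Δd' = d'_A − d'_B = 0.294 − 1.770 = -1.476
B has the higher sensitivity.

Δd′ = -1.48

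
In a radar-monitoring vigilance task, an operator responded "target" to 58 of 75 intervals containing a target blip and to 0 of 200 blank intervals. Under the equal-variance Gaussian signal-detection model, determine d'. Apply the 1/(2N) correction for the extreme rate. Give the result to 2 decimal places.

d' = 3.56

The false-alarm rate is 0/200 = 0, so apply the 1/(2N) correction: FA → 1/(2·200) = 0.00250.
z(H) = z(0.77333) = 0.750
z(FA) = z(0.00250) = -2.807
d' = 0.750 − (-2.807) = 3.557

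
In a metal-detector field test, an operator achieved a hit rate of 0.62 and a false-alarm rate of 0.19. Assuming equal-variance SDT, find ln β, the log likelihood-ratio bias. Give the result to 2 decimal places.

Φ⁻¹(H) = Φ⁻¹(0.62) = 0.305
Φ⁻¹(FA) = Φ⁻¹(0.19) = -0.878
ln β = −½·[z(H)² − z(FA)²] = −0.5 × (0.093 − 0.771) = 0.339

ln β = 0.34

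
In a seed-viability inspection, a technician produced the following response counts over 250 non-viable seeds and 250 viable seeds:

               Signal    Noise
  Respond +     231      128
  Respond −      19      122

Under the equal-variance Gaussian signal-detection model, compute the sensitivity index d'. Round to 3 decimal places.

d' = 1.402

H = 231/250 = 0.9240
FA = 128/250 = 0.5120
z(0.9240) = 1.4325, z(0.5120) = 0.0301
d' = z(H) − z(FA) = 1.4325 − 0.0301 = 1.4024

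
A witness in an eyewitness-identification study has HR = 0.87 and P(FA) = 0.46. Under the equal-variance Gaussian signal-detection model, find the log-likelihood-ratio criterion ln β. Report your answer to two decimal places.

z(H) = z(0.87) = 1.126
z(FA) = z(0.46) = -0.100
ln β = −½·[z(H)² − z(FA)²] = −0.5 × (1.268 − 0.010) = -0.629

ln β = -0.63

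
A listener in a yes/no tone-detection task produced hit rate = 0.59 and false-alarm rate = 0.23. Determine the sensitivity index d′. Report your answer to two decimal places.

Φ⁻¹(H) = 0.2275
Φ⁻¹(FA) = -0.7388
d' = z(H) − z(FA) = 0.2275 − (-0.7388) = 0.9663

d′ = 0.97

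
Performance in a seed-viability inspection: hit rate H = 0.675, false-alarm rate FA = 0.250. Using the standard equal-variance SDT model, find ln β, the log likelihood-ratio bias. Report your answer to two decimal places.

z(0.675) = 0.454, z(0.250) = -0.674
ln β = −½·[z(H)² − z(FA)²] = −0.5 × (0.206 − 0.454) = 0.124

ln β = 0.12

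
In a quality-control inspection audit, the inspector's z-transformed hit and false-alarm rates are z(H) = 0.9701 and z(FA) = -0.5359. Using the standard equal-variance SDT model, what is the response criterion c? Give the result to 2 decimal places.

c = −½·[z(H) + z(FA)] = −½·(0.9701 + (-0.5359)) = -0.2171
c < 0: the inspector has a liberal response bias.

c = -0.22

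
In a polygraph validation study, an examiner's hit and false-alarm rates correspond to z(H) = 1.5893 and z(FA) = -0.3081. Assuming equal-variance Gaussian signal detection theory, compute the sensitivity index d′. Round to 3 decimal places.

d' = z(H) − z(FA) = 1.5893 − (-0.3081) = 1.8974

d′ = 1.897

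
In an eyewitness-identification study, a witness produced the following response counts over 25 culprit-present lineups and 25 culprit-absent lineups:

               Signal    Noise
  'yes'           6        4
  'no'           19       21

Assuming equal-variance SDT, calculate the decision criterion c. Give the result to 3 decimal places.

H = 6/25 = 0.2400
FA = 4/25 = 0.1600
Φ⁻¹(H) = Φ⁻¹(0.2400) = -0.7063
Φ⁻¹(FA) = Φ⁻¹(0.1600) = -0.9945
c = −½·[z(H) + z(FA)] = −0.5 × (-0.7063 + (-0.9945)) = 0.8504
c > 0: the witness has a conservative response bias.

c = 0.850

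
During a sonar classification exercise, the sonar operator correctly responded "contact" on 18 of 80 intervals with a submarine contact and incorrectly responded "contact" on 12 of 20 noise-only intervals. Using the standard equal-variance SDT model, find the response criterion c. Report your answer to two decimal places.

H = 18/80 = 0.2250
FA = 12/20 = 0.6000
z(H) = -0.7554
z(FA) = 0.2533
c = −½·[z(H) + z(FA)] = −0.5 × (-0.7554 + 0.2533) = 0.25105
c > 0: the sonar operator has a conservative response bias.

c = 0.25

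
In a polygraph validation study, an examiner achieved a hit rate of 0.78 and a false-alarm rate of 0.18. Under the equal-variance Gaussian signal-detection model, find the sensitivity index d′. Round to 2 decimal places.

Φ⁻¹(H) = Φ⁻¹(0.78) = 0.772
Φ⁻¹(FA) = Φ⁻¹(0.18) = -0.915
d' = z(H) − z(FA) = 0.772 − (-0.915) = 1.687

d′ = 1.69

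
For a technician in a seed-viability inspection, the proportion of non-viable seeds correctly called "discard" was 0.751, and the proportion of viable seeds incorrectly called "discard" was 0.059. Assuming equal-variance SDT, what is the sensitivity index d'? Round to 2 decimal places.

d' = 2.24

z(H) = z(0.751) = 0.678
z(FA) = z(0.059) = -1.563
d' = z(H) − z(FA) = 0.678 − (-1.563) = 2.241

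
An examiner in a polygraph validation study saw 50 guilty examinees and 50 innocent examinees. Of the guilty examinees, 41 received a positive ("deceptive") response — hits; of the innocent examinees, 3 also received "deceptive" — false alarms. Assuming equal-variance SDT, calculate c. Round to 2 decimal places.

H = 41/50 = 0.8200
FA = 3/50 = 0.0600
z(H) = z(0.8200) = 0.915
z(FA) = z(0.0600) = -1.555
c = −½·[z(H) + z(FA)] = −0.5 × (0.915 + (-1.555)) = 0.320

c = 0.32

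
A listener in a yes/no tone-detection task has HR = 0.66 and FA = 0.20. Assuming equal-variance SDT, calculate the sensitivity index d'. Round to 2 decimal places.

d' = 1.25

z(0.66) = 0.412, z(0.20) = -0.842
d' = z(H) − z(FA) = 0.412 − (-0.842) = 1.254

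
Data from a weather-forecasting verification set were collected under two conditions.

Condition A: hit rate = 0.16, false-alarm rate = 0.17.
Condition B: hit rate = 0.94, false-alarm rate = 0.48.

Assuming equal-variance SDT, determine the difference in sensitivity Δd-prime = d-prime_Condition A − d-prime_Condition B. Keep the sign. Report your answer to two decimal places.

Δd-prime = -1.65

Condition A: z(0.16) = -0.994, z(0.17) = -0.954, d' = -0.040
Condition B: z(0.94) = 1.555, z(0.48) = -0.050, d' = 1.605
Δd' = d'_Condition A − d'_Condition B = -0.040 − 1.605 = -1.645
Condition B has the higher sensitivity.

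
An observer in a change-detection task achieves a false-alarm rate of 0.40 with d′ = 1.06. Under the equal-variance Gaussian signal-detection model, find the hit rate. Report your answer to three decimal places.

hit rate = 0.790

z(false-alarm rate) = z(0.40) = -0.2533
z(H) = z(FA) + d' = -0.2533 + 1.06 = 0.8067
hit rate = Φ(0.8067) = 0.7901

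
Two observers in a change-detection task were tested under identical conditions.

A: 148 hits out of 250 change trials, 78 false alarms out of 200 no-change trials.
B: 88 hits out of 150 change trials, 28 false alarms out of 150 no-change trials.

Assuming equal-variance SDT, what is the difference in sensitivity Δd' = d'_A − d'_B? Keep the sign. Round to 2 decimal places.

Δd' = -0.60

A: z(0.5920) = 0.233, z(0.3900) = -0.279, d' = 0.512
B: z(0.5867) = 0.219, z(0.1867) = -0.890, d' = 1.109
Δd' = d'_A − d'_B = 0.512 − 1.109 = -0.597
B has the higher sensitivity.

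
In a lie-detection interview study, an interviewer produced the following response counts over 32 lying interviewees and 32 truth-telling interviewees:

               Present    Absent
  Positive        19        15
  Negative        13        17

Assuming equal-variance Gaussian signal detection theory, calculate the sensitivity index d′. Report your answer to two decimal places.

d′ = 0.32

H = 19/32 = 0.5938
FA = 15/32 = 0.4688
z(H) = 0.2373
z(FA) = -0.0783
d' = z(H) − z(FA) = 0.2373 − (-0.0783) = 0.3156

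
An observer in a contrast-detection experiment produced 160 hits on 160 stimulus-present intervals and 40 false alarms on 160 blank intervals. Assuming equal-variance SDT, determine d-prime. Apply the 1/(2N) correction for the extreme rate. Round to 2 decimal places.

The hit rate is 160/160 = 1, so apply the 1/(2N) correction: H → 1 − 1/(2·160) = 0.99687.
z(H) = z(0.99687) = 2.734
z(FA) = z(0.25000) = -0.674
d' = 2.734 − (-0.674) = 3.408

d-prime = 3.41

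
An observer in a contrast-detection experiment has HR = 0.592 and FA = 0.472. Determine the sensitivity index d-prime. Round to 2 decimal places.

z(H) = z(0.592) = 0.233
z(FA) = z(0.472) = -0.070
d' = z(H) − z(FA) = 0.233 − (-0.070) = 0.303

d-prime = 0.30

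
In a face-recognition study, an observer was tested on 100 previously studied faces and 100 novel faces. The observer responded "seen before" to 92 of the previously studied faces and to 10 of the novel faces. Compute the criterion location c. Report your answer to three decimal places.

c = -0.062

H = 92/100 = 0.9200
FA = 10/100 = 0.1000
Φ⁻¹(H) = 1.4051
Φ⁻¹(FA) = -1.2816
c = −½·[z(H) + z(FA)] = −0.5 × (1.4051 + (-1.2816)) = -0.06175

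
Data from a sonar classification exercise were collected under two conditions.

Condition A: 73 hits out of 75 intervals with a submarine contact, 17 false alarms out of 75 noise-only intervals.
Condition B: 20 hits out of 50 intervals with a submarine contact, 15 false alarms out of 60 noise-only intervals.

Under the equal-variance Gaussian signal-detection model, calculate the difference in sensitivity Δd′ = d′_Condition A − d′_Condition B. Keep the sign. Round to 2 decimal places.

Δd′ = 2.26

Condition A: z(0.9733) = 1.932, z(0.2267) = -0.750, d' = 2.682
Condition B: z(0.4000) = -0.253, z(0.2500) = -0.674, d' = 0.421
Δd' = d'_Condition A − d'_Condition B = 2.682 − 0.421 = 2.261
Condition A has the higher sensitivity.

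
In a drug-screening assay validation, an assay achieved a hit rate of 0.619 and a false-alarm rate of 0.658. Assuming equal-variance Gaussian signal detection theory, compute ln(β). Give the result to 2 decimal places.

Φ⁻¹(H) = 0.303
Φ⁻¹(FA) = 0.407
ln β = −½·[z(H)² − z(FA)²] = −0.5 × (0.092 − 0.166) = 0.037

ln β = 0.04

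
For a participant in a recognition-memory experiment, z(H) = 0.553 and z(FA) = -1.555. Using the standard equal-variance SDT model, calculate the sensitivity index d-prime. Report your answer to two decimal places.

d-prime = 2.11

d' = z(H) − z(FA) = 0.553 − (-1.555) = 2.108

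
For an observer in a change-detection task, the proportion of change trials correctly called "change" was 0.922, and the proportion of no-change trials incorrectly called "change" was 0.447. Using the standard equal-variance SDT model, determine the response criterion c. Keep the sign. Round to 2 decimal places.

z(H) = 1.4187
z(FA) = -0.1332
c = −½·[z(H) + z(FA)] = −0.5 × (1.4187 + (-0.1332)) = -0.64275
c < 0: the observer has a liberal response bias.

c = -0.64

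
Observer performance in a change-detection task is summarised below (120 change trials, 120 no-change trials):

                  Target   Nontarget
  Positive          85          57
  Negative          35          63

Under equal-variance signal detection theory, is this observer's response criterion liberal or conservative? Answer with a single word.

liberal

z(H) = 0.549, z(FA) = -0.063
c = −½·(z(H) + z(FA)) = -0.243
c < 0 → liberal criterion (biased toward responding “yes”).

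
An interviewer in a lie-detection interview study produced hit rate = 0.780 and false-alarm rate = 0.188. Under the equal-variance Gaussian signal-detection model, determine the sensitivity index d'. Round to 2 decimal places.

d' = 1.66

z(H) = z(0.780) = 0.772
z(FA) = z(0.188) = -0.885
d' = z(H) − z(FA) = 0.772 − (-0.885) = 1.657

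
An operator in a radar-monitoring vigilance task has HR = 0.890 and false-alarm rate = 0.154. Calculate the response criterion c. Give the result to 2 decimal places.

c = -0.10

Φ⁻¹(H) = Φ⁻¹(0.890) = 1.227
Φ⁻¹(FA) = Φ⁻¹(0.154) = -1.019
c = −½·[z(H) + z(FA)] = −0.5 × (1.227 + (-1.019)) = -0.104
c < 0: the operator has a liberal response bias.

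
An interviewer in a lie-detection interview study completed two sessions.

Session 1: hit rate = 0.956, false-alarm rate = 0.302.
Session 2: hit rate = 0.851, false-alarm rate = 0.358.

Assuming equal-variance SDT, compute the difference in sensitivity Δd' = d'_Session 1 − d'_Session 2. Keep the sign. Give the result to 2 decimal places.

Δd' = 0.82

Session 1: z(0.956) = 1.706, z(0.302) = -0.519, d' = 2.225
Session 2: z(0.851) = 1.041, z(0.358) = -0.364, d' = 1.405
Δd' = d'_Session 1 − d'_Session 2 = 2.225 − 1.405 = 0.820
Session 1 has the higher sensitivity.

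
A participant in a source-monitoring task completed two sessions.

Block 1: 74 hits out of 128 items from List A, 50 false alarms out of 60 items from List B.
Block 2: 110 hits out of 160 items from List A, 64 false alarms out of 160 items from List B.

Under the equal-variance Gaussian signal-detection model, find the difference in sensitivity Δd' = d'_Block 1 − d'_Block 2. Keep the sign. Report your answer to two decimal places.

Block 1: z(0.5781) = 0.197, z(0.8333) = 0.967, d' = -0.770
Block 2: z(0.6875) = 0.489, z(0.4000) = -0.253, d' = 0.742
Δd' = d'_Block 1 − d'_Block 2 = -0.770 − 0.742 = -1.512
Block 2 has the higher sensitivity.

Δd' = -1.51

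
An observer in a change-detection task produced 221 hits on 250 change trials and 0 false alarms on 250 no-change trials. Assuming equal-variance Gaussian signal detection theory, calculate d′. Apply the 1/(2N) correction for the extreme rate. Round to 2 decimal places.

The false-alarm rate is 0/250 = 0, so apply the 1/(2N) correction: FA → 1/(2·250) = 0.00200.
z(H) = z(0.88400) = 1.195
z(FA) = z(0.00200) = -2.878
d' = 1.195 − (-2.878) = 4.073

d′ = 4.07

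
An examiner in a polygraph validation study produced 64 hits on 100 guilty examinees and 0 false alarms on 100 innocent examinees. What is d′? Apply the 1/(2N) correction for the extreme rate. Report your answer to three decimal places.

d′ = 2.934

The false-alarm rate is 0/100 = 0, so apply the 1/(2N) correction: FA → 1/(2·100) = 0.00500.
z(H) = z(0.64000) = 0.3585
z(FA) = z(0.00500) = -2.5758
d' = 0.3585 − (-2.5758) = 2.9343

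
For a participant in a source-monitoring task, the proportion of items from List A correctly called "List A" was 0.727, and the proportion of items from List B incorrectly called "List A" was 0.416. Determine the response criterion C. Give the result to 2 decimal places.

z(H) = z(0.727) = 0.604
z(FA) = z(0.416) = -0.212
c = −½·[z(H) + z(FA)] = −0.5 × (0.604 + (-0.212)) = -0.196
c < 0: the participant has a liberal response bias.

C = -0.20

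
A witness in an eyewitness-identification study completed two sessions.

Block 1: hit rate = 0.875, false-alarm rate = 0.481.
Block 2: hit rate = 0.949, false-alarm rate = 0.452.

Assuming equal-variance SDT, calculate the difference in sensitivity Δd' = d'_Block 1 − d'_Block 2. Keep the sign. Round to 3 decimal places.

Block 1: z(0.875) = 1.1503, z(0.481) = -0.0476, d' = 1.1979
Block 2: z(0.949) = 1.6352, z(0.452) = -0.1206, d' = 1.7558
Δd' = d'_Block 1 − d'_Block 2 = 1.1979 − 1.7558 = -0.5579
Block 2 has the higher sensitivity.

Δd' = -0.558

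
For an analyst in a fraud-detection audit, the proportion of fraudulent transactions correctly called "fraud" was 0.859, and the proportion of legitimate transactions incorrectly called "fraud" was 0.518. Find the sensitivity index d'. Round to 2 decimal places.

z(H) = z(0.859) = 1.076
z(FA) = z(0.518) = 0.045
d' = z(H) − z(FA) = 1.076 − 0.045 = 1.031

d' = 1.03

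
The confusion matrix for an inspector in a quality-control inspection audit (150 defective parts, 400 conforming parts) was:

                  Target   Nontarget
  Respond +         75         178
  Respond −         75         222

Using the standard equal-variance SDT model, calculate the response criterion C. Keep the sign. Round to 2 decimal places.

C = 0.07

H = 75/150 = 0.5000
FA = 178/400 = 0.4450
Φ⁻¹(H) = 0.0000
Φ⁻¹(FA) = -0.1383
c = −½·[z(H) + z(FA)] = −0.5 × (0.0000 + (-0.1383)) = 0.06915
c > 0: the inspector has a conservative response bias.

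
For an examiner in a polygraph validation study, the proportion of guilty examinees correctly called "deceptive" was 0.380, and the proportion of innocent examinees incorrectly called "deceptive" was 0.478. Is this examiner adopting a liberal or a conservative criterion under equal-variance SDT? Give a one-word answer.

conservative

z(H) = -0.305, z(FA) = -0.055
c = −½·(z(H) + z(FA)) = 0.180
c > 0 → conservative criterion (biased toward responding “no”).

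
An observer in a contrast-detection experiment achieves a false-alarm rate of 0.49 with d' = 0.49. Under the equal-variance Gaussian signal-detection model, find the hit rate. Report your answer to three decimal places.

z(false-alarm rate) = z(0.49) = -0.0251
z(H) = z(FA) + d' = -0.0251 + 0.49 = 0.4649
hit rate = Φ(0.4649) = 0.6790

hit rate = 0.679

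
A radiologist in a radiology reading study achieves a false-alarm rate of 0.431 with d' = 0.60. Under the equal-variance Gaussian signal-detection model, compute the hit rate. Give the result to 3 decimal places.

hit rate = 0.665

z(false-alarm rate) = z(0.431) = -0.1738
z(H) = z(FA) + d' = -0.1738 + 0.60 = 0.4262
hit rate = Φ(0.4262) = 0.6650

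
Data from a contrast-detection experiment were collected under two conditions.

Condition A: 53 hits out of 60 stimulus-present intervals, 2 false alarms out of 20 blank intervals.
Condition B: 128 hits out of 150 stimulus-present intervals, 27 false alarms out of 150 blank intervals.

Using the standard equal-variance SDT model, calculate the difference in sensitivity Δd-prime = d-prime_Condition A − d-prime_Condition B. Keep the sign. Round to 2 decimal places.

Condition A: z(0.8833) = 1.192, z(0.1000) = -1.282, d' = 2.474
Condition B: z(0.8533) = 1.051, z(0.1800) = -0.915, d' = 1.966
Δd' = d'_Condition A − d'_Condition B = 2.474 − 1.966 = 0.508
Condition A has the higher sensitivity.

Δd-prime = 0.51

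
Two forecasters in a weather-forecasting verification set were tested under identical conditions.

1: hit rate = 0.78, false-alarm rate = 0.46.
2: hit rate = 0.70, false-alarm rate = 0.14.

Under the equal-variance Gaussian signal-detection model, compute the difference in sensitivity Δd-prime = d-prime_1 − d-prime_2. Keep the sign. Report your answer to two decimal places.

1: z(0.78) = 0.772, z(0.46) = -0.100, d' = 0.872
2: z(0.70) = 0.524, z(0.14) = -1.080, d' = 1.604
Δd' = d'_1 − d'_2 = 0.872 − 1.604 = -0.732
2 has the higher sensitivity.

Δd-prime = -0.73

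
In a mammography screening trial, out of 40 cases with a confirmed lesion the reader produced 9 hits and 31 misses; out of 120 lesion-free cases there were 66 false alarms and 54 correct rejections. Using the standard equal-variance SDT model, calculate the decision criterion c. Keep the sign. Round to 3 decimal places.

c = 0.315

H = 9/40 = 0.2250
FA = 66/120 = 0.5500
Φ⁻¹(H) = Φ⁻¹(0.2250) = -0.7554
Φ⁻¹(FA) = Φ⁻¹(0.5500) = 0.1257
c = −½·[z(H) + z(FA)] = −0.5 × (-0.7554 + 0.1257) = 0.31485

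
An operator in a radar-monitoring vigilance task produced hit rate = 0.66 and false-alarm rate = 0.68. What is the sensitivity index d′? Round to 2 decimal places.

d′ = -0.06

z(H) = z(0.66) = 0.4125
z(FA) = z(0.68) = 0.4677
d' = z(H) − z(FA) = 0.4125 − 0.4677 = -0.0552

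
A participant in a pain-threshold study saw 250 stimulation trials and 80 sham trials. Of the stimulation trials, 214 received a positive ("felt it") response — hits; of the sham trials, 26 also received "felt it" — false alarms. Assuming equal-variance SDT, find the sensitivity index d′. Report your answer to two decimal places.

H = 214/250 = 0.8560
FA = 26/80 = 0.3250
Φ⁻¹(0.8560) = 1.063, Φ⁻¹(0.3250) = -0.454
d' = z(H) − z(FA) = 1.063 − (-0.454) = 1.517

d′ = 1.52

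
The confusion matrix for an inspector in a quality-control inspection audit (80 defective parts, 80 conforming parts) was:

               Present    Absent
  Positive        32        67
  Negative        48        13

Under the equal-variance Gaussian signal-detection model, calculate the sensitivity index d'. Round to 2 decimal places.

d' = -1.24

H = 32/80 = 0.4000
FA = 67/80 = 0.8375
z(H) = -0.253
z(FA) = 0.984
d' = z(H) − z(FA) = -0.253 − 0.984 = -1.237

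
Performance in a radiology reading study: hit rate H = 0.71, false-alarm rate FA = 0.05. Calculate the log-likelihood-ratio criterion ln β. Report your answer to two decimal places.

ln β = 1.20

z(H) = 0.553
z(FA) = -1.645
ln β = −½·[z(H)² − z(FA)²] = −0.5 × (0.306 − 2.706) = 1.200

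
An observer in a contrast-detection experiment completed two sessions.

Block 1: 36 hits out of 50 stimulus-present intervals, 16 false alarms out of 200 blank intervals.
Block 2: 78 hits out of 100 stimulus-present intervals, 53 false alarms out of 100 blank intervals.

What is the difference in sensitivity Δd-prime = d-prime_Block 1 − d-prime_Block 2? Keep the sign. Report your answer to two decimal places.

Δd-prime = 1.29

Block 1: z(0.7200) = 0.583, z(0.0800) = -1.405, d' = 1.988
Block 2: z(0.7800) = 0.772, z(0.5300) = 0.075, d' = 0.697
Δd' = d'_Block 1 − d'_Block 2 = 1.988 − 0.697 = 1.291
Block 1 has the higher sensitivity.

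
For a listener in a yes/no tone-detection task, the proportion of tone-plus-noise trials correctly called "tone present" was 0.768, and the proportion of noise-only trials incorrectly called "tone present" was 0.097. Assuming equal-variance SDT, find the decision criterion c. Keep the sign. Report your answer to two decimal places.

c = 0.28

z(H) = z(0.768) = 0.7323
z(FA) = z(0.097) = -1.2988
c = −½·[z(H) + z(FA)] = −0.5 × (0.7323 + (-1.2988)) = 0.28325
c > 0: the listener has a conservative response bias.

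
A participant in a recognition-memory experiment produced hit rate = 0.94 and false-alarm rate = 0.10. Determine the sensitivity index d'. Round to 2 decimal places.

d' = 2.84

z(H) = 1.5548
z(FA) = -1.2816
d' = z(H) − z(FA) = 1.5548 − (-1.2816) = 2.8364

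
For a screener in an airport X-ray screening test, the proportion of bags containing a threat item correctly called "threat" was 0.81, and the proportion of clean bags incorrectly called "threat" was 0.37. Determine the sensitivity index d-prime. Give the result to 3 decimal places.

d-prime = 1.210

z(0.81) = 0.8779, z(0.37) = -0.3319
d' = z(H) − z(FA) = 0.8779 − (-0.3319) = 1.2098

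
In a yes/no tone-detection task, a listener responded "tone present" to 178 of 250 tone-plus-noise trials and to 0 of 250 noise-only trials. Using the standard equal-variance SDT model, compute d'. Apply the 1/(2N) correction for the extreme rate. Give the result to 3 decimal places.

The false-alarm rate is 0/250 = 0, so apply the 1/(2N) correction: FA → 1/(2·250) = 0.00200.
z(H) = z(0.71200) = 0.5592
z(FA) = z(0.00200) = -2.8782
d' = 0.5592 − (-2.8782) = 3.4374

d' = 3.437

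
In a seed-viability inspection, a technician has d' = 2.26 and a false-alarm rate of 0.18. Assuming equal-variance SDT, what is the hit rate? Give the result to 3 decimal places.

z(false-alarm rate) = z(0.18) = -0.9154
z(H) = z(FA) + d' = -0.9154 + 2.26 = 1.3446
hit rate = Φ(1.3446) = 0.9106

hit rate = 0.911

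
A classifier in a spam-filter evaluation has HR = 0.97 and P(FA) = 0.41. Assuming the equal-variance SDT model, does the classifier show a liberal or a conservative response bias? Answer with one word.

z(H) = 1.881, z(FA) = -0.228
c = −½·(z(H) + z(FA)) = -0.8265
c < 0 → liberal criterion (biased toward responding “yes”).

liberal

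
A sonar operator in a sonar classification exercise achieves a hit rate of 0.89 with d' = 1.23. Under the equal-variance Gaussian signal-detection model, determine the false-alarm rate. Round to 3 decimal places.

false-alarm rate = 0.499

z(hit rate) = z(0.89) = 1.2265
z(FA) = z(H) − d' = 1.2265 − 1.23 = -0.0035
false-alarm rate = Φ(-0.0035) = 0.4986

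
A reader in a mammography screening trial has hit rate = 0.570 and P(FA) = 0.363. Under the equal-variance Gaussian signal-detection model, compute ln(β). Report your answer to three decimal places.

z(H) = z(0.570) = 0.1764
z(FA) = z(0.363) = -0.3505
ln β = −½·[z(H)² − z(FA)²] = −0.5 × (0.0311 − 0.1229) = 0.0459

ln β = 0.046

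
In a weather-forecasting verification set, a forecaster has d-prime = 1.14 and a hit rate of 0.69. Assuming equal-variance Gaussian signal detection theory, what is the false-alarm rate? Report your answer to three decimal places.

false-alarm rate = 0.260

z(hit rate) = z(0.69) = 0.4959
z(FA) = z(H) − d' = 0.4959 − 1.14 = -0.6441
false-alarm rate = Φ(-0.6441) = 0.2598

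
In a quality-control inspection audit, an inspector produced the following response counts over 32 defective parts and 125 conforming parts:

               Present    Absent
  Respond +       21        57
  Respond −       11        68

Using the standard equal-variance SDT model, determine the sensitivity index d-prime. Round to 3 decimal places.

H = 21/32 = 0.6562
FA = 57/125 = 0.4560
z(H) = z(0.6562) = 0.4021
z(FA) = z(0.4560) = -0.1105
d' = z(H) − z(FA) = 0.4021 − (-0.1105) = 0.5126

d-prime = 0.513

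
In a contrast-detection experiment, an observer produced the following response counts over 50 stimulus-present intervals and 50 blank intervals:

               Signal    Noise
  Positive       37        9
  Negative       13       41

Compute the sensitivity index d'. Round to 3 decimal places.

d' = 1.559

H = 37/50 = 0.7400
FA = 9/50 = 0.1800
z(0.7400) = 0.6433, z(0.1800) = -0.9154
d' = z(H) − z(FA) = 0.6433 − (-0.9154) = 1.5587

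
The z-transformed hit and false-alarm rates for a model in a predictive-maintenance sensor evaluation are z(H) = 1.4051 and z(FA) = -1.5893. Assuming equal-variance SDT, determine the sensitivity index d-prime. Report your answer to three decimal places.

d' = z(H) − z(FA) = 1.4051 − (-1.5893) = 2.9944

d-prime = 2.994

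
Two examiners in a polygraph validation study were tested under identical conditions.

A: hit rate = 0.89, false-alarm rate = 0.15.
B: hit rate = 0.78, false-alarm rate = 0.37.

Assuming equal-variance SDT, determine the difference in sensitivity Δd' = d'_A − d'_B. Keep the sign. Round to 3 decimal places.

Δd' = 1.159

A: z(0.89) = 1.2265, z(0.15) = -1.0364, d' = 2.2629
B: z(0.78) = 0.7722, z(0.37) = -0.3319, d' = 1.1041
Δd' = d'_A − d'_B = 2.2629 − 1.1041 = 1.1588
A has the higher sensitivity.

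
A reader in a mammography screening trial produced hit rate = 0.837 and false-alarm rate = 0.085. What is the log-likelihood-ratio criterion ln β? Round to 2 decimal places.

ln β = 0.46

z(0.837) = 0.982, z(0.085) = -1.372
ln β = −½·[z(H)² − z(FA)²] = −0.5 × (0.964 − 1.882) = 0.459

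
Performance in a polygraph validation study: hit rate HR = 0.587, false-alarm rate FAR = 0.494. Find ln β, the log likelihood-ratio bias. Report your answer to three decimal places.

ln β = -0.024

z(H) = 0.2198
z(FA) = -0.0150
ln β = −½·[z(H)² − z(FA)²] = −0.5 × (0.0483 − 0.0002) = -0.02405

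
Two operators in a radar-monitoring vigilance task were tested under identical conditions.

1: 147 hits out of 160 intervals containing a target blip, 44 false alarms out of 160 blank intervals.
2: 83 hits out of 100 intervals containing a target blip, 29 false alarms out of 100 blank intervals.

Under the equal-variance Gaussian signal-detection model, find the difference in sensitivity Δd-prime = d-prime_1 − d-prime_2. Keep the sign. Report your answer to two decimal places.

Δd-prime = 0.49

1: z(0.9187) = 1.396, z(0.2750) = -0.598, d' = 1.994
2: z(0.8300) = 0.954, z(0.2900) = -0.553, d' = 1.507
Δd' = d'_1 − d'_2 = 1.994 − 1.507 = 0.487
1 has the higher sensitivity.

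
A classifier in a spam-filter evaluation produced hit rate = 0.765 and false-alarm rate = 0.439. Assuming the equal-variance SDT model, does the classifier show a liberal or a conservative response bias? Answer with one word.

z(H) = 0.722, z(FA) = -0.154
c = −½·(z(H) + z(FA)) = -0.284
c < 0 → liberal criterion (biased toward responding “yes”).

liberal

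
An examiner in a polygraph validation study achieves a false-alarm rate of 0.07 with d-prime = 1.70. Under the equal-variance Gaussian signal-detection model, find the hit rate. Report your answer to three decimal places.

hit rate = 0.589

z(false-alarm rate) = z(0.07) = -1.4758
z(H) = z(FA) + d' = -1.4758 + 1.70 = 0.2242
hit rate = Φ(0.2242) = 0.5887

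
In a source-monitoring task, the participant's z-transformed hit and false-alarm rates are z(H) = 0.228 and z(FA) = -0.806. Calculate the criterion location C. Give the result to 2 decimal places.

c = −½·[z(H) + z(FA)] = −½·(0.228 + (-0.806)) = 0.289

C = 0.29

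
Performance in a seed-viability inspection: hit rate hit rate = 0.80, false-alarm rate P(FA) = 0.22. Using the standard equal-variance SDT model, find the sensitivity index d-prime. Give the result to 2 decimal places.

z(H) = z(0.80) = 0.8416
z(FA) = z(0.22) = -0.7722
d' = z(H) − z(FA) = 0.8416 − (-0.7722) = 1.6138

d-prime = 1.61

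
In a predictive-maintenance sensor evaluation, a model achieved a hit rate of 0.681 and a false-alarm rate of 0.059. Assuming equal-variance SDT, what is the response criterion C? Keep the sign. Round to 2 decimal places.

z(H) = 0.470
z(FA) = -1.563
c = −½·[z(H) + z(FA)] = −0.5 × (0.470 + (-1.563)) = 0.5465
c > 0: the model has a conservative response bias.

C = 0.55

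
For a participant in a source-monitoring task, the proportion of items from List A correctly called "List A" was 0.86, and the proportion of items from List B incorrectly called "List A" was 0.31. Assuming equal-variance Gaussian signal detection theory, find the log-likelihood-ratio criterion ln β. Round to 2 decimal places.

ln β = -0.46

z(H) = z(0.86) = 1.080
z(FA) = z(0.31) = -0.496
ln β = −½·[z(H)² − z(FA)²] = −0.5 × (1.166 − 0.246) = -0.460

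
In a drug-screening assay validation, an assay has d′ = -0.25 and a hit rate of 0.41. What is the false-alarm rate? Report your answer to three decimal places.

z(hit rate) = z(0.41) = -0.2275
z(FA) = z(H) − d' = -0.2275 − (-0.25) = 0.0225
false-alarm rate = Φ(0.0225) = 0.5090

false-alarm rate = 0.509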